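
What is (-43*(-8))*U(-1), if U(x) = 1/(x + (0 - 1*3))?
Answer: -86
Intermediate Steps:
U(x) = 1/(-3 + x) (U(x) = 1/(x + (0 - 3)) = 1/(x - 3) = 1/(-3 + x))
(-43*(-8))*U(-1) = (-43*(-8))/(-3 - 1) = 344/(-4) = 344*(-1/4) = -86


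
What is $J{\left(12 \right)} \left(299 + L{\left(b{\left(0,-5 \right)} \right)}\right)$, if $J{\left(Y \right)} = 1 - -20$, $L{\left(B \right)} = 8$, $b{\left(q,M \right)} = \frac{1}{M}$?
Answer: $6447$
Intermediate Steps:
$J{\left(Y \right)} = 21$ ($J{\left(Y \right)} = 1 + 20 = 21$)
$J{\left(12 \right)} \left(299 + L{\left(b{\left(0,-5 \right)} \right)}\right) = 21 \left(299 + 8\right) = 21 \cdot 307 = 6447$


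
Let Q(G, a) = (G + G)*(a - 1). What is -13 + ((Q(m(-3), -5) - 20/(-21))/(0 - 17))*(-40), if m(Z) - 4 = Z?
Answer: -13921/357 ≈ -38.994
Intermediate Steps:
m(Z) = 4 + Z
Q(G, a) = 2*G*(-1 + a) (Q(G, a) = (2*G)*(-1 + a) = 2*G*(-1 + a))
-13 + ((Q(m(-3), -5) - 20/(-21))/(0 - 17))*(-40) = -13 + ((2*(4 - 3)*(-1 - 5) - 20/(-21))/(0 - 17))*(-40) = -13 + ((2*1*(-6) - 20*(-1/21))/(-17))*(-40) = -13 + ((-12 + 20/21)*(-1/17))*(-40) = -13 - 232/21*(-1/17)*(-40) = -13 + (232/357)*(-40) = -13 - 9280/357 = -13921/357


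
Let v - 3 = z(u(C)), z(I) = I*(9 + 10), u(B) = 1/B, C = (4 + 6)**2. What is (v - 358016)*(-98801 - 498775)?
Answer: 5348496573714/25 ≈ 2.1394e+11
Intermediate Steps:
C = 100 (C = 10**2 = 100)
z(I) = 19*I (z(I) = I*19 = 19*I)
v = 319/100 (v = 3 + 19/100 = 319/100 ≈ 3.1900)
(v - 358016)*(-98801 - 498775) = (319/100 - 358016)*(-98801 - 498775) = -35801281/100*(-597576) = 5348496573714/25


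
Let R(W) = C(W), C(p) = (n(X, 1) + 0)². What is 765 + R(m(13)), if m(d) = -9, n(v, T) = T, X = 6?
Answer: 766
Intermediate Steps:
C(p) = 1 (C(p) = (1 + 0)² = 1² = 1)
R(W) = 1
765 + R(m(13)) = 765 + 1 = 766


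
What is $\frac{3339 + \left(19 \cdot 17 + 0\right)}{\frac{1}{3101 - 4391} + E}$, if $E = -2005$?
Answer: $- \frac{4723980}{2586451} \approx -1.8264$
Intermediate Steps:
$\frac{3339 + \left(19 \cdot 17 + 0\right)}{\frac{1}{3101 - 4391} + E} = \frac{3339 + \left(19 \cdot 17 + 0\right)}{\frac{1}{3101 - 4391} - 2005} = \frac{3339 + \left(323 + 0\right)}{\frac{1}{-1290} - 2005} = \frac{3339 + 323}{- \frac{1}{1290} - 2005} = \frac{3662}{- \frac{2586451}{1290}} = 3662 \left(- \frac{1290}{2586451}\right) = - \frac{4723980}{2586451}$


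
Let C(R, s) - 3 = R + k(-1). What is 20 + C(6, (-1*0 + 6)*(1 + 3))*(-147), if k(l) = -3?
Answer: -862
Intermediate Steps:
C(R, s) = R (C(R, s) = 3 + (R - 3) = 3 + (-3 + R) = R)
20 + C(6, (-1*0 + 6)*(1 + 3))*(-147) = 20 + 6*(-147) = 20 - 882 = -862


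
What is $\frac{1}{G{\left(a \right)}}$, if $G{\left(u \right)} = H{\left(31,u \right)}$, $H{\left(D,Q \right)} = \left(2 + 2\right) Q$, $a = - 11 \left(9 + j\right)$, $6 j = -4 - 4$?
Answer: $- \frac{3}{1012} \approx -0.0029644$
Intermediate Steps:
$j = - \frac{4}{3}$ ($j = \frac{-4 - 4}{6} = \frac{1}{6} \left(-8\right) = - \frac{4}{3} \approx -1.3333$)
$a = - \frac{253}{3}$ ($a = - 11 \left(9 - \frac{4}{3}\right) = \left(-11\right) \frac{23}{3} = - \frac{253}{3} \approx -84.333$)
$H{\left(D,Q \right)} = 4 Q$
$G{\left(u \right)} = 4 u$
$\frac{1}{G{\left(a \right)}} = \frac{1}{4 \left(- \frac{253}{3}\right)} = \frac{1}{- \frac{1012}{3}} = - \frac{3}{1012}$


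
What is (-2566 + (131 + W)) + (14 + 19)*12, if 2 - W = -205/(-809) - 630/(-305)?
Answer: -100638352/49349 ≈ -2039.3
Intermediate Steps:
W = -15741/49349 (W = 2 - (-205/(-809) - 630/(-305)) = 2 - (-205*(-1/809) - 630*(-1/305)) = 2 - (205/809 + 126/61) = 2 - 1*114439/49349 = 2 - 114439/49349 = -15741/49349 ≈ -0.31897)
(-2566 + (131 + W)) + (14 + 19)*12 = (-2566 + (131 - 15741/49349)) + (14 + 19)*12 = (-2566 + 6448978/49349) + 33*12 = -120180556/49349 + 396 = -100638352/49349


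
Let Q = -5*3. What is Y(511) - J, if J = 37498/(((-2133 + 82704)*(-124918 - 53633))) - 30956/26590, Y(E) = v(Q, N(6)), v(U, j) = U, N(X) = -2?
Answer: -2646267043999177/191262303696195 ≈ -13.836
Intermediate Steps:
Q = -15
Y(E) = -15
J = -222667511443748/191262303696195 (J = 37498/((80571*(-178551))) - 30956*1/26590 = 37498/(-14386032621) - 15478/13295 = 37498*(-1/14386032621) - 15478/13295 = -37498/14386032621 - 15478/13295 = -222667511443748/191262303696195 ≈ -1.1642)
Y(511) - J = -15 - 1*(-222667511443748/191262303696195) = -15 + 222667511443748/191262303696195 = -2646267043999177/191262303696195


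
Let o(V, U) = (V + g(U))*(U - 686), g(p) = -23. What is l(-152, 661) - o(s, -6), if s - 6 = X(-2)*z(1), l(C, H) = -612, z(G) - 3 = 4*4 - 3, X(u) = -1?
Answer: -23448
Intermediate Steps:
z(G) = 16 (z(G) = 3 + (4*4 - 3) = 3 + (16 - 3) = 3 + 13 = 16)
s = -10 (s = 6 - 1*16 = 6 - 16 = -10)
o(V, U) = (-686 + U)*(-23 + V) (o(V, U) = (V - 23)*(U - 686) = (-23 + V)*(-686 + U) = (-686 + U)*(-23 + V))
l(-152, 661) - o(s, -6) = -612 - (15778 - 686*(-10) - 23*(-6) - 6*(-10)) = -612 - (15778 + 6860 + 138 + 60) = -612 - 1*22836 = -612 - 22836 = -23448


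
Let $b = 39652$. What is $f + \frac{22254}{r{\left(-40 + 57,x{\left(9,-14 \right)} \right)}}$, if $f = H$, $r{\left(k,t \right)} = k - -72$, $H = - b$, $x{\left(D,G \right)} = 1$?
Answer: $- \frac{3506774}{89} \approx -39402.0$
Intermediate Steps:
$H = -39652$ ($H = \left(-1\right) 39652 = -39652$)
$r{\left(k,t \right)} = 72 + k$ ($r{\left(k,t \right)} = k + 72 = 72 + k$)
$f = -39652$
$f + \frac{22254}{r{\left(-40 + 57,x{\left(9,-14 \right)} \right)}} = -39652 + \frac{22254}{72 + \left(-40 + 57\right)} = -39652 + \frac{22254}{72 + 17} = -39652 + \frac{22254}{89} = - \frac{3506774}{89}$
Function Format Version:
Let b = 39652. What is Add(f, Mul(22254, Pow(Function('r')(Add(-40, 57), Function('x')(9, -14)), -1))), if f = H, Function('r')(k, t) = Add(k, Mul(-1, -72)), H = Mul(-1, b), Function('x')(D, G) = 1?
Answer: Rational(-3506774, 89) ≈ -39402.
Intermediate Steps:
H = -39652 (H = Mul(-1, 39652) = -39652)
Function('r')(k, t) = Add(72, k) (Function('r')(k, t) = Add(k, 72) = Add(72, k))
f = -39652
Add(f, Mul(22254, Pow(Function('r')(Add(-40, 57), Function('x')(9, -14)), -1))) = Add(-39652, Mul(22254, Pow(Add(72, Add(-40, 57)), -1))) = Add(-39652, Mul(22254, Pow(Add(72, 17), -1))) = Add(-39652, Mul(22254, Pow(89, -1))) = Add(-39652, Mul(22254, Rational(1, 89))) = Add(-39652, Rational(22254, 89)) = Rational(-3506774, 89)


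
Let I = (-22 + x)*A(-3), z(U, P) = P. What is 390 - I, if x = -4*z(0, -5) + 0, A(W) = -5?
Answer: 380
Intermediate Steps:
x = 20 (x = -4*(-5) + 0 = 20 + 0 = 20)
I = 10 (I = (-22 + 20)*(-5) = -2*(-5) = 10)
390 - I = 390 - 1*10 = 390 - 10 = 380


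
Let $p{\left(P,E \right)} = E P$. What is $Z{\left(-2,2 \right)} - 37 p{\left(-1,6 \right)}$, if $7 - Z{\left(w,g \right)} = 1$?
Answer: $228$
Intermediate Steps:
$Z{\left(w,g \right)} = 6$ ($Z{\left(w,g \right)} = 7 - 1 = 6$)
$Z{\left(-2,2 \right)} - 37 p{\left(-1,6 \right)} = 6 - 37 \cdot 6 \left(-1\right) = 6 - -222 = 6 + 222 = 228$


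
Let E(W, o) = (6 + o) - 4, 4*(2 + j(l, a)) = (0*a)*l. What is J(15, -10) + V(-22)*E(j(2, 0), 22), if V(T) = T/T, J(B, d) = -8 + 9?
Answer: 25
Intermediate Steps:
j(l, a) = -2 (j(l, a) = -2 + ((0*a)*l)/4 = -2 + (0*l)/4 = -2 + (¼)*0 = -2 + 0 = -2)
J(B, d) = 1
E(W, o) = 2 + o
V(T) = 1
J(15, -10) + V(-22)*E(j(2, 0), 22) = 1 + 1*(2 + 22) = 1 + 1*24 = 1 + 24 = 25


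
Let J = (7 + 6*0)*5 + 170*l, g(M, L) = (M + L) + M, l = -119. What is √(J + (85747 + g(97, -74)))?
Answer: 2*√16418 ≈ 256.27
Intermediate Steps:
g(M, L) = L + 2*M (g(M, L) = (L + M) + M = L + 2*M)
J = -20195 (J = (7 + 6*0)*5 + 170*(-119) = (7 + 0)*5 - 20230 = 7*5 - 20230 = 35 - 20230 = -20195)
√(J + (85747 + g(97, -74))) = √(-20195 + (85747 + (-74 + 2*97))) = √(-20195 + (85747 + (-74 + 194))) = √(-20195 + (85747 + 120)) = √(-20195 + 85867) = √65672 = 2*√16418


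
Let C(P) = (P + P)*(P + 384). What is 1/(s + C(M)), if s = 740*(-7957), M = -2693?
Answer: 1/6548094 ≈ 1.5272e-7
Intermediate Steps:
C(P) = 2*P*(384 + P) (C(P) = (2*P)*(384 + P) = 2*P*(384 + P))
s = -5888180
1/(s + C(M)) = 1/(-5888180 + 2*(-2693)*(384 - 2693)) = 1/(-5888180 + 2*(-2693)*(-2309)) = 1/(-5888180 + 12436274) = 1/6548094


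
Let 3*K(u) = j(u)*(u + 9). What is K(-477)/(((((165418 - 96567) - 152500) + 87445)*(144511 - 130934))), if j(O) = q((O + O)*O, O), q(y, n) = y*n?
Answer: 651187998/991121 ≈ 657.02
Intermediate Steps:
q(y, n) = n*y
j(O) = 2*O**3 (j(O) = O*((O + O)*O) = O*((2*O)*O) = O*(2*O**2) = 2*O**3)
K(u) = 2*u**3*(9 + u)/3 (K(u) = ((2*u**3)*(u + 9))/3 = ((2*u**3)*(9 + u))/3 = (2*u**3*(9 + u))/3 = 2*u**3*(9 + u)/3)
K(-477)/(((((165418 - 96567) - 152500) + 87445)*(144511 - 130934))) = ((2/3)*(-477)**3*(9 - 477))/(((((165418 - 96567) - 152500) + 87445)*(144511 - 130934))) = ((2/3)*(-108531333)*(-468))/((((68851 - 152500) + 87445)*13577)) = 33861775896/(((-83649 + 87445)*13577)) = 33861775896/((3796*13577)) = 33861775896/51538292 = 33861775896*(1/51538292) = 651187998/991121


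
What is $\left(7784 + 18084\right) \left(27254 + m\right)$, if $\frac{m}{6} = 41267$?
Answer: $7109975008$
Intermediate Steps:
$m = 247602$ ($m = 6 \cdot 41267 = 247602$)
$\left(7784 + 18084\right) \left(27254 + m\right) = \left(7784 + 18084\right) \left(27254 + 247602\right) = 25868 \cdot 274856 = 7109975008$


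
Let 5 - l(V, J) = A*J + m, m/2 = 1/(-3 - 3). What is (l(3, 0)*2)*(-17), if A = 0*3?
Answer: -544/3 ≈ -181.33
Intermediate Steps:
m = -⅓ (m = 2/(-3 - 3) = 2/(-6) = 2*(-⅙) = -⅓ ≈ -0.33333)
A = 0
l(V, J) = 16/3 (l(V, J) = 5 - (0*J - ⅓) = 5 - (0 - ⅓) = 5 - 1*(-⅓) = 5 + ⅓ = 16/3)
(l(3, 0)*2)*(-17) = ((16/3)*2)*(-17) = (32/3)*(-17) = -544/3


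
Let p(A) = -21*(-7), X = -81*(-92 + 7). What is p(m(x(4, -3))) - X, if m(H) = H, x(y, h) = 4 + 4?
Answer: -6738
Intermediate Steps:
x(y, h) = 8
X = 6885 (X = -81*(-85) = 6885)
p(A) = 147
p(m(x(4, -3))) - X = 147 - 1*6885 = 147 - 6885 = -6738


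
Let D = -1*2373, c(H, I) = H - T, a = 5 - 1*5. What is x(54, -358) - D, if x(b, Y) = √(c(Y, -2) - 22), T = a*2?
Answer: 2373 + 2*I*√95 ≈ 2373.0 + 19.494*I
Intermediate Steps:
a = 0 (a = 5 - 5 = 0)
T = 0 (T = 0*2 = 0)
c(H, I) = H (c(H, I) = H - 1*0 = H + 0 = H)
D = -2373
x(b, Y) = √(-22 + Y) (x(b, Y) = √(Y - 22) = √(-22 + Y))
x(54, -358) - D = √(-22 - 358) - 1*(-2373) = √(-380) + 2373 = 2*I*√95 + 2373 = 2373 + 2*I*√95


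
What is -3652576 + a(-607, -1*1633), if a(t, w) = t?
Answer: -3653183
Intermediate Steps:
-3652576 + a(-607, -1*1633) = -3652576 - 607 = -3653183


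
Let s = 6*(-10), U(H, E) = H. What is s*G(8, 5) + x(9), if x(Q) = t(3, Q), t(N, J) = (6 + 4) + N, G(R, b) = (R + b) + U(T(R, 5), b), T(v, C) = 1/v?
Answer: -1549/2 ≈ -774.50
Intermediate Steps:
s = -60
G(R, b) = R + b + 1/R (G(R, b) = (R + b) + 1/R = R + b + 1/R)
t(N, J) = 10 + N
x(Q) = 13 (x(Q) = 10 + 3 = 13)
s*G(8, 5) + x(9) = -60*(8 + 5 + 1/8) + 13 = -60*(8 + 5 + ⅛) + 13 = -60*105/8 + 13 = -1575/2 + 13 = -1549/2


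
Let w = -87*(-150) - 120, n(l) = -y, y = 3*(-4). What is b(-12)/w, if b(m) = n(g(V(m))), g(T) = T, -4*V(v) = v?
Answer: 2/2155 ≈ 0.00092807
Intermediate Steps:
V(v) = -v/4
y = -12
n(l) = 12 (n(l) = -1*(-12) = 12)
b(m) = 12
w = 12930 (w = 13050 - 120 = 12930)
b(-12)/w = 12/12930 = 12*(1/12930) = 2/2155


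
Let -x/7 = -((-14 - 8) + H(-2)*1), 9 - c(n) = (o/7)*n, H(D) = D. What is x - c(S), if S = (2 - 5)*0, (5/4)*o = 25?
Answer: -177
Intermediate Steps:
o = 20 (o = (⅘)*25 = 20)
S = 0 (S = -3*0 = 0)
c(n) = 9 - 20*n/7 (c(n) = 9 - 20/7*n = 9 - 20*(⅐)*n = 9 - 20*n/7)
x = -168 (x = -(-7)*((-14 - 8) - 2*1) = -(-7)*(-22 - 2) = -(-7)*(-24) = -7*24 = -168)
x - c(S) = -168 - (9 - 20/7*0) = -168 - (9 + 0) = -168 - 1*9 = -168 - 9 = -177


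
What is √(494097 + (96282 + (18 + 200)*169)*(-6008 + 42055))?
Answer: 5*√191968597 ≈ 69276.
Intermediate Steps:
√(494097 + (96282 + (18 + 200)*169)*(-6008 + 42055)) = √(494097 + (96282 + 218*169)*36047) = √(494097 + (96282 + 36842)*36047) = √(494097 + 133124*36047) = √(494097 + 4798720828) = √4799214925 = 5*√191968597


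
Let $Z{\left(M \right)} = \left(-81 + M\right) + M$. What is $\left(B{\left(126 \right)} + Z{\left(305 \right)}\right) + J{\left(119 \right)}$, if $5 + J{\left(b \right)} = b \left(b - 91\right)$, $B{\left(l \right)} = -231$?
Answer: $3625$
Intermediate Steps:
$Z{\left(M \right)} = -81 + 2 M$
$J{\left(b \right)} = -5 + b \left(-91 + b\right)$ ($J{\left(b \right)} = -5 + b \left(b - 91\right) = -5 + b \left(-91 + b\right)$)
$\left(B{\left(126 \right)} + Z{\left(305 \right)}\right) + J{\left(119 \right)} = \left(-231 + \left(-81 + 2 \cdot 305\right)\right) - \left(10834 - 14161\right) = \left(-231 + \left(-81 + 610\right)\right) - -3327 = \left(-231 + 529\right) + 3327 = 298 + 3327 = 3625$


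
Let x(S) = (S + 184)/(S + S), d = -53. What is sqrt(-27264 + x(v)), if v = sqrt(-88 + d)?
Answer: sqrt(-2168102574 - 51888*I*sqrt(141))/282 ≈ 0.023462 - 165.12*I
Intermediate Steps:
v = I*sqrt(141) (v = sqrt(-88 - 53) = sqrt(-141) = I*sqrt(141) ≈ 11.874*I)
x(S) = (184 + S)/(2*S) (x(S) = (184 + S)/((2*S)) = (184 + S)*(1/(2*S)) = (184 + S)/(2*S))
sqrt(-27264 + x(v)) = sqrt(-27264 + (184 + I*sqrt(141))/(2*((I*sqrt(141))))) = sqrt(-27264 + (-I*sqrt(141)/141)*(184 + I*sqrt(141))/2) = sqrt(-27264 - I*sqrt(141)*(184 + I*sqrt(141))/282)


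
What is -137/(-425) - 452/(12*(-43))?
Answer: 65698/54825 ≈ 1.1983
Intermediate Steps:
-137/(-425) - 452/(12*(-43)) = -137*(-1/425) - 452/(-516) = 137/425 - 452*(-1/516) = 137/425 + 113/129 = 65698/54825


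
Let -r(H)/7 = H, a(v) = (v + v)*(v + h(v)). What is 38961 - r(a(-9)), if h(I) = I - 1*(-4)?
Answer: 40725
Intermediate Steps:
h(I) = 4 + I (h(I) = I + 4 = 4 + I)
a(v) = 2*v*(4 + 2*v) (a(v) = (v + v)*(v + (4 + v)) = (2*v)*(4 + 2*v) = 2*v*(4 + 2*v))
r(H) = -7*H
38961 - r(a(-9)) = 38961 - (-7)*4*(-9)*(2 - 9) = 38961 - (-7)*4*(-9)*(-7) = 38961 - (-7)*252 = 38961 - 1*(-1764) = 38961 + 1764 = 40725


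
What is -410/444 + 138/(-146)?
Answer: -30283/16206 ≈ -1.8686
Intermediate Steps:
-410/444 + 138/(-146) = -410*1/444 + 138*(-1/146) = -205/222 - 69/73 = -30283/16206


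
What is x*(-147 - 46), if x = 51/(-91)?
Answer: 9843/91 ≈ 108.16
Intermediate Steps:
x = -51/91 (x = 51*(-1/91) = -51/91 ≈ -0.56044)
x*(-147 - 46) = -51*(-147 - 46)/91 = -51/91*(-193) = 9843/91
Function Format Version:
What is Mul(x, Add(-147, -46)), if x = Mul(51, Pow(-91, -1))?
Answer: Rational(9843, 91) ≈ 108.16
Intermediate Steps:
x = Rational(-51, 91) (x = Mul(51, Rational(-1, 91)) = Rational(-51, 91) ≈ -0.56044)
Mul(x, Add(-147, -46)) = Mul(Rational(-51, 91), Add(-147, -46)) = Mul(Rational(-51, 91), -193) = Rational(9843, 91)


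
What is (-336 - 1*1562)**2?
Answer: 3602404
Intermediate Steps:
(-336 - 1*1562)**2 = (-336 - 1562)**2 = (-1898)**2 = 3602404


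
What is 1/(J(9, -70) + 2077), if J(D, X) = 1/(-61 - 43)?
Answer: 104/216007 ≈ 0.00048147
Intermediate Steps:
J(D, X) = -1/104 (J(D, X) = 1/(-104) = -1/104)
1/(J(9, -70) + 2077) = 1/(-1/104 + 2077) = 1/(216007/104) = 104/216007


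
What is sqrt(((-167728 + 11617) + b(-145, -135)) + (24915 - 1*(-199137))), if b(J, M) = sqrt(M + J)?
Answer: sqrt(67941 + 2*I*sqrt(70)) ≈ 260.65 + 0.032*I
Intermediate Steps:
b(J, M) = sqrt(J + M)
sqrt(((-167728 + 11617) + b(-145, -135)) + (24915 - 1*(-199137))) = sqrt(((-167728 + 11617) + sqrt(-145 - 135)) + (24915 - 1*(-199137))) = sqrt((-156111 + sqrt(-280)) + (24915 + 199137)) = sqrt((-156111 + 2*I*sqrt(70)) + 224052) = sqrt(67941 + 2*I*sqrt(70))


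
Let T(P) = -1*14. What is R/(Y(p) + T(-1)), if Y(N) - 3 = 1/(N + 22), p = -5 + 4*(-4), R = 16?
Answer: -8/5 ≈ -1.6000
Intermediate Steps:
p = -21 (p = -5 - 16 = -21)
Y(N) = 3 + 1/(22 + N) (Y(N) = 3 + 1/(N + 22) = 3 + 1/(22 + N))
T(P) = -14
R/(Y(p) + T(-1)) = 16/((67 + 3*(-21))/(22 - 21) - 14) = 16/((67 - 63)/1 - 14) = 16/(1*4 - 14) = 16/(4 - 14) = 16/(-10) = -⅒*16 = -8/5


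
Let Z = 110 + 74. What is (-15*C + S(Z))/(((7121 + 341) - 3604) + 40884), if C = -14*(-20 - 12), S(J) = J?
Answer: -3268/22371 ≈ -0.14608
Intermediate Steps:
Z = 184
C = 448 (C = -14*(-32) = 448)
(-15*C + S(Z))/(((7121 + 341) - 3604) + 40884) = (-15*448 + 184)/(((7121 + 341) - 3604) + 40884) = (-6720 + 184)/((7462 - 3604) + 40884) = -6536/(3858 + 40884) = -6536/44742 = -6536*1/44742 = -3268/22371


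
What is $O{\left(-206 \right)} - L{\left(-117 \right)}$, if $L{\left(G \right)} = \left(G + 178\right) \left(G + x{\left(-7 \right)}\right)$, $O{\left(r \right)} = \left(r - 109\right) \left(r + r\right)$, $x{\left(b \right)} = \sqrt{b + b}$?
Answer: $136917 - 61 i \sqrt{14} \approx 1.3692 \cdot 10^{5} - 228.24 i$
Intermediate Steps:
$x{\left(b \right)} = \sqrt{2} \sqrt{b}$ ($x{\left(b \right)} = \sqrt{2 b} = \sqrt{2} \sqrt{b}$)
$O{\left(r \right)} = 2 r \left(-109 + r\right)$ ($O{\left(r \right)} = \left(-109 + r\right) 2 r = 2 r \left(-109 + r\right)$)
$L{\left(G \right)} = \left(178 + G\right) \left(G + i \sqrt{14}\right)$ ($L{\left(G \right)} = \left(G + 178\right) \left(G + \sqrt{2} \sqrt{-7}\right) = \left(178 + G\right) \left(G + \sqrt{2} i \sqrt{7}\right) = \left(178 + G\right) \left(G + i \sqrt{14}\right)$)
$O{\left(-206 \right)} - L{\left(-117 \right)} = 2 \left(-206\right) \left(-109 - 206\right) - \left(\left(-117\right)^{2} + 178 \left(-117\right) + 178 i \sqrt{14} + i \left(-117\right) \sqrt{14}\right) = 2 \left(-206\right) \left(-315\right) - \left(13689 - 20826 + 178 i \sqrt{14} - 117 i \sqrt{14}\right) = 129780 - \left(-7137 + 61 i \sqrt{14}\right) = 129780 + \left(7137 - 61 i \sqrt{14}\right) = 136917 - 61 i \sqrt{14}$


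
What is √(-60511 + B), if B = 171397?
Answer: √110886 ≈ 333.00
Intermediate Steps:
√(-60511 + B) = √(-60511 + 171397) = √110886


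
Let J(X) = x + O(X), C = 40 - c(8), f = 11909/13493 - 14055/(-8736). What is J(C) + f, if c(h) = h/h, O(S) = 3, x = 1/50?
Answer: 5413859833/982290400 ≈ 5.5115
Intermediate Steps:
x = 1/50 ≈ 0.020000
c(h) = 1
f = 97893713/39291616 (f = 11909*(1/13493) - 14055*(-1/8736) = 11909/13493 + 4685/2912 = 97893713/39291616 ≈ 2.4915)
C = 39 (C = 40 - 1*1 = 40 - 1 = 39)
J(X) = 151/50 (J(X) = 1/50 + 3 = 151/50)
J(C) + f = 151/50 + 97893713/39291616 = 5413859833/982290400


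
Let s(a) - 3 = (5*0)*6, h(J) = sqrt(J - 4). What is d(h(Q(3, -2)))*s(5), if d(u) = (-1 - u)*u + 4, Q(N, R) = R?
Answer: 30 - 3*I*sqrt(6) ≈ 30.0 - 7.3485*I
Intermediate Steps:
h(J) = sqrt(-4 + J)
d(u) = 4 + u*(-1 - u) (d(u) = u*(-1 - u) + 4 = 4 + u*(-1 - u))
s(a) = 3 (s(a) = 3 + (5*0)*6 = 3 + 0*6 = 3 + 0 = 3)
d(h(Q(3, -2)))*s(5) = (4 - sqrt(-4 - 2) - (sqrt(-4 - 2))**2)*3 = (4 - sqrt(-6) - (sqrt(-6))**2)*3 = (4 - I*sqrt(6) - (I*sqrt(6))**2)*3 = (4 - I*sqrt(6) - 1*(-6))*3 = (4 - I*sqrt(6) + 6)*3 = (10 - I*sqrt(6))*3 = 30 - 3*I*sqrt(6)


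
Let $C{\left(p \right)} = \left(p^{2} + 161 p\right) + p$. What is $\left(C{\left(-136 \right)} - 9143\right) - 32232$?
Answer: $-44911$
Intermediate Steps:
$C{\left(p \right)} = p^{2} + 162 p$
$\left(C{\left(-136 \right)} - 9143\right) - 32232 = \left(- 136 \left(162 - 136\right) - 9143\right) - 32232 = \left(\left(-136\right) 26 - 9143\right) - 32232 = \left(-3536 - 9143\right) - 32232 = -12679 - 32232 = -44911$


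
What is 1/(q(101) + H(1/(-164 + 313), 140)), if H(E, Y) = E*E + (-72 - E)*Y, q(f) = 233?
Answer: -22201/218634106 ≈ -0.00010154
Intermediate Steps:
H(E, Y) = E² + Y*(-72 - E)
1/(q(101) + H(1/(-164 + 313), 140)) = 1/(233 + ((1/(-164 + 313))² - 72*140 - 1*140/(-164 + 313))) = 1/(233 + ((1/149)² - 10080 - 1*140/149)) = 1/(233 + ((1/149)² - 10080 - 1*1/149*140)) = 1/(233 + (1/22201 - 10080 - 140/149)) = 1/(233 - 223806939/22201) = 1/(-218634106/22201) = -22201/218634106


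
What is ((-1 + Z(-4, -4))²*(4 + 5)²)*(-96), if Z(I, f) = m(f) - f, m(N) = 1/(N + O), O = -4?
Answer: -128547/2 ≈ -64274.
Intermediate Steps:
m(N) = 1/(-4 + N) (m(N) = 1/(N - 4) = 1/(-4 + N))
Z(I, f) = 1/(-4 + f) - f
((-1 + Z(-4, -4))²*(4 + 5)²)*(-96) = ((-1 + (1 - 1*(-4)*(-4 - 4))/(-4 - 4))²*(4 + 5)²)*(-96) = ((-1 + (1 - 1*(-4)*(-8))/(-8))²*9²)*(-96) = ((-1 - (1 - 32)/8)²*81)*(-96) = ((-1 - ⅛*(-31))²*81)*(-96) = ((-1 + 31/8)²*81)*(-96) = ((23/8)²*81)*(-96) = ((529/64)*81)*(-96) = (42849/64)*(-96) = -128547/2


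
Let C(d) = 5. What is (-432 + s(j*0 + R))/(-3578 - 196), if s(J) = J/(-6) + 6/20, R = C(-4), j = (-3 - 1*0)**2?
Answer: 3244/28305 ≈ 0.11461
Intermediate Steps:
j = 9 (j = (-3 + 0)**2 = (-3)**2 = 9)
R = 5
s(J) = 3/10 - J/6 (s(J) = J*(-1/6) + 6*(1/20) = -J/6 + 3/10 = 3/10 - J/6)
(-432 + s(j*0 + R))/(-3578 - 196) = (-432 + (3/10 - (9*0 + 5)/6))/(-3578 - 196) = (-432 + (3/10 - (0 + 5)/6))/(-3774) = (-432 + (3/10 - 1/6*5))*(-1/3774) = (-432 + (3/10 - 5/6))*(-1/3774) = (-432 - 8/15)*(-1/3774) = -6488/15*(-1/3774) = 3244/28305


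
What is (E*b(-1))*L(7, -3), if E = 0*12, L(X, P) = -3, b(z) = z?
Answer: 0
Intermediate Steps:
E = 0
(E*b(-1))*L(7, -3) = (0*(-1))*(-3) = 0*(-3) = 0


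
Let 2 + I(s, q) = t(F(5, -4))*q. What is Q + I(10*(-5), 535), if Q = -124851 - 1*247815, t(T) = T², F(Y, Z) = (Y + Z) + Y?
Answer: -353408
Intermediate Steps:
F(Y, Z) = Z + 2*Y
I(s, q) = -2 + 36*q (I(s, q) = -2 + (-4 + 2*5)²*q = -2 + (-4 + 10)²*q = -2 + 6²*q = -2 + 36*q)
Q = -372666 (Q = -124851 - 247815 = -372666)
Q + I(10*(-5), 535) = -372666 + (-2 + 36*535) = -372666 + (-2 + 19260) = -372666 + 19258 = -353408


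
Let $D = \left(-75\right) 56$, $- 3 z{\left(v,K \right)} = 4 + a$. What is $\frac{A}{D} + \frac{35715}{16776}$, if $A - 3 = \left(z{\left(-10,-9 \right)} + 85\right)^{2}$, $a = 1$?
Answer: $\frac{522698}{1100925} \approx 0.47478$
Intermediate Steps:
$z{\left(v,K \right)} = - \frac{5}{3}$ ($z{\left(v,K \right)} = - \frac{4 + 1}{3} = \left(- \frac{1}{3}\right) 5 = - \frac{5}{3}$)
$D = -4200$
$A = \frac{62527}{9}$ ($A = 3 + \left(- \frac{5}{3} + 85\right)^{2} = 3 + \left(\frac{250}{3}\right)^{2} = 3 + \frac{62500}{9} = \frac{62527}{9} \approx 6947.4$)
$\frac{A}{D} + \frac{35715}{16776} = \frac{62527}{9 \left(-4200\right)} + \frac{35715}{16776} = \frac{62527}{9} \left(- \frac{1}{4200}\right) + 35715 \cdot \frac{1}{16776} = - \frac{62527}{37800} + \frac{11905}{5592} = \frac{522698}{1100925}$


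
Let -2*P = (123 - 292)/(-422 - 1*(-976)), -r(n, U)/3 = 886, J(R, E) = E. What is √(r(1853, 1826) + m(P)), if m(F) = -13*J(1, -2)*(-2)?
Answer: I*√2710 ≈ 52.058*I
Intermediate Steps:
r(n, U) = -2658 (r(n, U) = -3*886 = -2658)
P = 169/1108 (P = -(123 - 292)/(2*(-422 - 1*(-976))) = -(-169)/(2*(-422 + 976)) = -(-169)/(2*554) = -½*(-169/554) = 169/1108 ≈ 0.15253)
m(F) = -52 (m(F) = -13*(-2)*(-2) = 26*(-2) = -52)
√(r(1853, 1826) + m(P)) = √(-2658 - 52) = √(-2710) = I*√2710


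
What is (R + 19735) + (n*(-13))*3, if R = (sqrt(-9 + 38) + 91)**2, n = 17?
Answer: 27382 + 182*sqrt(29) ≈ 28362.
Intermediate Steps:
R = (91 + sqrt(29))**2 (R = (sqrt(29) + 91)**2 = (91 + sqrt(29))**2 ≈ 9290.1)
(R + 19735) + (n*(-13))*3 = ((91 + sqrt(29))**2 + 19735) + (17*(-13))*3 = (19735 + (91 + sqrt(29))**2) - 221*3 = (19735 + (91 + sqrt(29))**2) - 663 = 19072 + (91 + sqrt(29))**2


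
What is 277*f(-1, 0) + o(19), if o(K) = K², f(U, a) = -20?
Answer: -5179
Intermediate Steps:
277*f(-1, 0) + o(19) = 277*(-20) + 19² = -5540 + 361 = -5179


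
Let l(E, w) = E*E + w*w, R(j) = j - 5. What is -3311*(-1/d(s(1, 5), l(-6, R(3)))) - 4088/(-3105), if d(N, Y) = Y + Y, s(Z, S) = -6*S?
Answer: 2121539/49680 ≈ 42.704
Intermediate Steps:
R(j) = -5 + j
l(E, w) = E² + w²
d(N, Y) = 2*Y
-3311*(-1/d(s(1, 5), l(-6, R(3)))) - 4088/(-3105) = -3311*(-1/(2*((-6)² + (-5 + 3)²))) - 4088/(-3105) = -3311*(-1/(2*(36 + (-2)²))) - 4088*(-1/3105) = -3311*(-1/(2*(36 + 4))) + 4088/3105 = -3311/((-2*40)) + 4088/3105 = -3311/((-1*80)) + 4088/3105 = -3311/(-80) + 4088/3105 = -3311*(-1/80) + 4088/3105 = 3311/80 + 4088/3105 = 2121539/49680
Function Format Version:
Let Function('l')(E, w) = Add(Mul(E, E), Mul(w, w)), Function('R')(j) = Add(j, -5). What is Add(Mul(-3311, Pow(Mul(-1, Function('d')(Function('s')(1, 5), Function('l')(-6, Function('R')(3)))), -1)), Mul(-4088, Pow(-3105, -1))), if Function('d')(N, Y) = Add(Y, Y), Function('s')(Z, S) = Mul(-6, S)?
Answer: Rational(2121539, 49680) ≈ 42.704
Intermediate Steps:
Function('R')(j) = Add(-5, j)
Function('l')(E, w) = Add(Pow(E, 2), Pow(w, 2))
Function('d')(N, Y) = Mul(2, Y)
Add(Mul(-3311, Pow(Mul(-1, Function('d')(Function('s')(1, 5), Function('l')(-6, Function('R')(3)))), -1)), Mul(-4088, Pow(-3105, -1))) = Add(Mul(-3311, Pow(Mul(-1, Mul(2, Add(Pow(-6, 2), Pow(Add(-5, 3), 2)))), -1)), Mul(-4088, Pow(-3105, -1))) = Add(Mul(-3311, Pow(Mul(-1, Mul(2, Add(36, Pow(-2, 2)))), -1)), Mul(-4088, Rational(-1, 3105))) = Add(Mul(-3311, Pow(Mul(-1, Mul(2, Add(36, 4))), -1)), Rational(4088, 3105)) = Add(Mul(-3311, Pow(Mul(-1, Mul(2, 40)), -1)), Rational(4088, 3105)) = Add(Mul(-3311, Pow(Mul(-1, 80), -1)), Rational(4088, 3105)) = Add(Mul(-3311, Pow(-80, -1)), Rational(4088, 3105)) = Add(Mul(-3311, Rational(-1, 80)), Rational(4088, 3105)) = Add(Rational(3311, 80), Rational(4088, 3105)) = Rational(2121539, 49680)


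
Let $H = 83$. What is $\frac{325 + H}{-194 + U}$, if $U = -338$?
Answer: $- \frac{102}{133} \approx -0.76692$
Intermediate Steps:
$\frac{325 + H}{-194 + U} = \frac{325 + 83}{-194 - 338} = \frac{408}{-532} = 408 \left(- \frac{1}{532}\right) = - \frac{102}{133}$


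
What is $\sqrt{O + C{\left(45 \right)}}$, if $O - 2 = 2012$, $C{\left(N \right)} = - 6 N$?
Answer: $4 \sqrt{109} \approx 41.761$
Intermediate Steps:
$O = 2014$ ($O = 2 + 2012 = 2014$)
$\sqrt{O + C{\left(45 \right)}} = \sqrt{2014 - 270} = \sqrt{1744} = 4 \sqrt{109}$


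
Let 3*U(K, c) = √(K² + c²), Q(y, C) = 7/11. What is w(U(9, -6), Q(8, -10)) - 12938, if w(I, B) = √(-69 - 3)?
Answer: -12938 + 6*I*√2 ≈ -12938.0 + 8.4853*I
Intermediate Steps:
Q(y, C) = 7/11 (Q(y, C) = 7*(1/11) = 7/11)
U(K, c) = √(K² + c²)/3
w(I, B) = 6*I*√2 (w(I, B) = √(-72) = 6*I*√2)
w(U(9, -6), Q(8, -10)) - 12938 = 6*I*√2 - 12938 = -12938 + 6*I*√2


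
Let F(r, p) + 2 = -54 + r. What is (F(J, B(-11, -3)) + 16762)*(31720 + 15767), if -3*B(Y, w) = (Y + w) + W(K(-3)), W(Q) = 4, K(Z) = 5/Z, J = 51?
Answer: 795739659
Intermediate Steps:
B(Y, w) = -4/3 - Y/3 - w/3 (B(Y, w) = -((Y + w) + 4)/3 = -(4 + Y + w)/3 = -4/3 - Y/3 - w/3)
F(r, p) = -56 + r (F(r, p) = -2 + (-54 + r) = -56 + r)
(F(J, B(-11, -3)) + 16762)*(31720 + 15767) = ((-56 + 51) + 16762)*(31720 + 15767) = (-5 + 16762)*47487 = 16757*47487 = 795739659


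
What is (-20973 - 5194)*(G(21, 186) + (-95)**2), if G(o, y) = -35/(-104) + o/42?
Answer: -24562622729/104 ≈ -2.3618e+8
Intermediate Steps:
G(o, y) = 35/104 + o/42 (G(o, y) = -35*(-1/104) + o*(1/42) = 35/104 + o/42)
(-20973 - 5194)*(G(21, 186) + (-95)**2) = (-20973 - 5194)*((35/104 + (1/42)*21) + (-95)**2) = -26167*((35/104 + 1/2) + 9025) = -26167*(87/104 + 9025) = -26167*938687/104 = -24562622729/104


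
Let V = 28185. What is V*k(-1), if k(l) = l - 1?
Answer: -56370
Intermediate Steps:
k(l) = -1 + l
V*k(-1) = 28185*(-1 - 1) = 28185*(-2) = -56370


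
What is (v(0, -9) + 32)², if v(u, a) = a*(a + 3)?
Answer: 7396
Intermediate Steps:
v(u, a) = a*(3 + a)
(v(0, -9) + 32)² = (-9*(3 - 9) + 32)² = (-9*(-6) + 32)² = (54 + 32)² = 86² = 7396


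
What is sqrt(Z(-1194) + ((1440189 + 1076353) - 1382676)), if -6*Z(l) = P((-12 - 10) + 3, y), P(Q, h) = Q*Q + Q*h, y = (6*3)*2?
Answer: sqrt(40821114)/6 ≈ 1064.9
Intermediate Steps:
y = 36 (y = 18*2 = 36)
P(Q, h) = Q**2 + Q*h
Z(l) = 323/6 (Z(l) = -((-12 - 10) + 3)*(((-12 - 10) + 3) + 36)/6 = -(-22 + 3)*((-22 + 3) + 36)/6 = -(-19)*(-19 + 36)/6 = -(-19)*17/6 = -1/6*(-323) = 323/6)
sqrt(Z(-1194) + ((1440189 + 1076353) - 1382676)) = sqrt(323/6 + ((1440189 + 1076353) - 1382676)) = sqrt(323/6 + (2516542 - 1382676)) = sqrt(323/6 + 1133866) = sqrt(6803519/6) = sqrt(40821114)/6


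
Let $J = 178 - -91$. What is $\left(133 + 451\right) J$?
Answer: $157096$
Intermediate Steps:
$J = 269$ ($J = 178 + 91 = 269$)
$\left(133 + 451\right) J = \left(133 + 451\right) 269 = 584 \cdot 269 = 157096$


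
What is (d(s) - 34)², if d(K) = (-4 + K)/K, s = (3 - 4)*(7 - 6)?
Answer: 841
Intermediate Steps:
s = -1 (s = -1*1 = -1)
d(K) = (-4 + K)/K
(d(s) - 34)² = ((-4 - 1)/(-1) - 34)² = (-1*(-5) - 34)² = (5 - 34)² = (-29)² = 841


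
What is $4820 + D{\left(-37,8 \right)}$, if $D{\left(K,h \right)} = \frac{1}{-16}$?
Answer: $\frac{77119}{16} \approx 4819.9$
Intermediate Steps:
$D{\left(K,h \right)} = - \frac{1}{16}$
$4820 + D{\left(-37,8 \right)} = 4820 - \frac{1}{16} = \frac{77119}{16}$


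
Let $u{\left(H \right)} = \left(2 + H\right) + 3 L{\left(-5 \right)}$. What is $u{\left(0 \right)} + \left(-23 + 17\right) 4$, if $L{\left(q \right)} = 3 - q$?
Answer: $2$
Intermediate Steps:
$u{\left(H \right)} = 26 + H$ ($u{\left(H \right)} = \left(2 + H\right) + 3 \left(3 - -5\right) = \left(2 + H\right) + 3 \left(3 + 5\right) = \left(2 + H\right) + 3 \cdot 8 = \left(2 + H\right) + 24 = 26 + H$)
$u{\left(0 \right)} + \left(-23 + 17\right) 4 = \left(26 + 0\right) + \left(-23 + 17\right) 4 = 26 - 24 = 2$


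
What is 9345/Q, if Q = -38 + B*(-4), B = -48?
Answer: 1335/22 ≈ 60.682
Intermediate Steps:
Q = 154 (Q = -38 - 48*(-4) = -38 + 192 = 154)
9345/Q = 9345/154 = 9345*(1/154) = 1335/22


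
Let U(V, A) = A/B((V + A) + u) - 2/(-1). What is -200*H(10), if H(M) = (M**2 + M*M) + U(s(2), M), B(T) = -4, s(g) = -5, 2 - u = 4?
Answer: -39900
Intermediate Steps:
u = -2 (u = 2 - 1*4 = 2 - 4 = -2)
U(V, A) = 2 - A/4 (U(V, A) = A/(-4) - 2/(-1) = A*(-1/4) - 2*(-1) = -A/4 + 2 = 2 - A/4)
H(M) = 2 + 2*M**2 - M/4 (H(M) = (M**2 + M*M) + (2 - M/4) = (M**2 + M**2) + (2 - M/4) = 2*M**2 + (2 - M/4) = 2 + 2*M**2 - M/4)
-200*H(10) = -200*(2 + 2*10**2 - 1/4*10) = -200*(2 + 2*100 - 5/2) = -200*(2 + 200 - 5/2) = -200*399/2 = -39900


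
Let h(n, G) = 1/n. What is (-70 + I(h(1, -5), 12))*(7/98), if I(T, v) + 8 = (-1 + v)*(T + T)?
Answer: -4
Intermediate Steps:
I(T, v) = -8 + 2*T*(-1 + v) (I(T, v) = -8 + (-1 + v)*(T + T) = -8 + (-1 + v)*(2*T) = -8 + 2*T*(-1 + v))
(-70 + I(h(1, -5), 12))*(7/98) = (-70 + (-8 - 2/1 + 2*12/1))*(7/98) = (-70 + (-8 - 2*1 + 2*1*12))*(7*(1/98)) = (-70 + (-8 - 2 + 24))*(1/14) = (-70 + 14)*(1/14) = -56*1/14 = -4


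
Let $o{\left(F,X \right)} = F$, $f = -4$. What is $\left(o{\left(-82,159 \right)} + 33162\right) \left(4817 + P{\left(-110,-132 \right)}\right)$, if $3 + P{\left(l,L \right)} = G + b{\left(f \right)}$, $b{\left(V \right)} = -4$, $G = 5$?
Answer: $159280200$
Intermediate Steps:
$P{\left(l,L \right)} = -2$ ($P{\left(l,L \right)} = -3 + \left(5 - 4\right) = -3 + 1 = -2$)
$\left(o{\left(-82,159 \right)} + 33162\right) \left(4817 + P{\left(-110,-132 \right)}\right) = \left(-82 + 33162\right) \left(4817 - 2\right) = 33080 \cdot 4815 = 159280200$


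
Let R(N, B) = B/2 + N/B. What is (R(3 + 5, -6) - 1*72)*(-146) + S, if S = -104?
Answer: 33122/3 ≈ 11041.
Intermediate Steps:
R(N, B) = B/2 + N/B (R(N, B) = B*(1/2) + N/B = B/2 + N/B)
(R(3 + 5, -6) - 1*72)*(-146) + S = (((1/2)*(-6) + (3 + 5)/(-6)) - 1*72)*(-146) - 104 = ((-3 + 8*(-1/6)) - 72)*(-146) - 104 = ((-3 - 4/3) - 72)*(-146) - 104 = (-13/3 - 72)*(-146) - 104 = -229/3*(-146) - 104 = 33434/3 - 104 = 33122/3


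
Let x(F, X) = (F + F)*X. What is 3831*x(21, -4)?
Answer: -643608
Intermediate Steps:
x(F, X) = 2*F*X (x(F, X) = (2*F)*X = 2*F*X)
3831*x(21, -4) = 3831*(2*21*(-4)) = 3831*(-168) = -643608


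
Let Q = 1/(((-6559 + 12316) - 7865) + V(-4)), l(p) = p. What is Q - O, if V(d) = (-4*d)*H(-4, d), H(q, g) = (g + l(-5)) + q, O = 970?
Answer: -2246521/2316 ≈ -970.00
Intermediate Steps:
H(q, g) = -5 + g + q (H(q, g) = (g - 5) + q = (-5 + g) + q = -5 + g + q)
V(d) = -4*d*(-9 + d) (V(d) = (-4*d)*(-5 + d - 4) = (-4*d)*(-9 + d) = -4*d*(-9 + d))
Q = -1/2316 (Q = 1/(((-6559 + 12316) - 7865) + 4*(-4)*(9 - 1*(-4))) = 1/((5757 - 7865) + 4*(-4)*(9 + 4)) = 1/(-2108 + 4*(-4)*13) = 1/(-2108 - 208) = 1/(-2316) = -1/2316 ≈ -0.00043178)
Q - O = -1/2316 - 1*970 = -1/2316 - 970 = -2246521/2316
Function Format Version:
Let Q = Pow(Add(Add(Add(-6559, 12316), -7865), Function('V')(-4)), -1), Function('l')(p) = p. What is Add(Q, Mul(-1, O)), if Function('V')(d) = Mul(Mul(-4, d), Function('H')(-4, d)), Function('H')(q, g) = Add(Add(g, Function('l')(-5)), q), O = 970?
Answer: Rational(-2246521, 2316) ≈ -970.00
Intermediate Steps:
Function('H')(q, g) = Add(-5, g, q) (Function('H')(q, g) = Add(Add(g, -5), q) = Add(Add(-5, g), q) = Add(-5, g, q))
Function('V')(d) = Mul(-4, d, Add(-9, d)) (Function('V')(d) = Mul(Mul(-4, d), Add(-5, d, -4)) = Mul(Mul(-4, d), Add(-9, d)) = Mul(-4, d, Add(-9, d)))
Q = Rational(-1, 2316) (Q = Pow(Add(Add(Add(-6559, 12316), -7865), Mul(4, -4, Add(9, Mul(-1, -4)))), -1) = Pow(Add(Add(5757, -7865), Mul(4, -4, Add(9, 4))), -1) = Pow(Add(-2108, Mul(4, -4, 13)), -1) = Pow(Add(-2108, -208), -1) = Pow(-2316, -1) = Rational(-1, 2316) ≈ -0.00043178)
Add(Q, Mul(-1, O)) = Add(Rational(-1, 2316), Mul(-1, 970)) = Add(Rational(-1, 2316), -970) = Rational(-2246521, 2316)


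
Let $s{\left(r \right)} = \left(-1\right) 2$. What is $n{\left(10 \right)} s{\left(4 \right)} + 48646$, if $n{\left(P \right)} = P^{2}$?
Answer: $48446$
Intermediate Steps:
$s{\left(r \right)} = -2$
$n{\left(10 \right)} s{\left(4 \right)} + 48646 = 10^{2} \left(-2\right) + 48646 = 100 \left(-2\right) + 48646 = -200 + 48646 = 48446$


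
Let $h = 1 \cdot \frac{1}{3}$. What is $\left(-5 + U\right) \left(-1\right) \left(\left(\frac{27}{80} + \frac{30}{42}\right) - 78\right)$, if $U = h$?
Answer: $- \frac{43091}{120} \approx -359.09$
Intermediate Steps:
$h = \frac{1}{3}$ ($h = 1 \cdot \frac{1}{3} = \frac{1}{3} \approx 0.33333$)
$U = \frac{1}{3} \approx 0.33333$
$\left(-5 + U\right) \left(-1\right) \left(\left(\frac{27}{80} + \frac{30}{42}\right) - 78\right) = \left(-5 + \frac{1}{3}\right) \left(-1\right) \left(\left(\frac{27}{80} + \frac{30}{42}\right) - 78\right) = \left(- \frac{14}{3}\right) \left(-1\right) \left(\left(27 \cdot \frac{1}{80} + 30 \cdot \frac{1}{42}\right) - 78\right) = \frac{14 \left(\left(\frac{27}{80} + \frac{5}{7}\right) - 78\right)}{3} = \frac{14 \left(\frac{589}{560} - 78\right)}{3} = \frac{14}{3} \left(- \frac{43091}{560}\right) = - \frac{43091}{120}$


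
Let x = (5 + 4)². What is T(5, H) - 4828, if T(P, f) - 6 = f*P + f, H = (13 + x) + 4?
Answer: -4234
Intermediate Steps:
x = 81 (x = 9² = 81)
H = 98 (H = (13 + 81) + 4 = 94 + 4 = 98)
T(P, f) = 6 + f + P*f (T(P, f) = 6 + (f*P + f) = 6 + (P*f + f) = 6 + (f + P*f) = 6 + f + P*f)
T(5, H) - 4828 = (6 + 98 + 5*98) - 4828 = (6 + 98 + 490) - 4828 = 594 - 4828 = -4234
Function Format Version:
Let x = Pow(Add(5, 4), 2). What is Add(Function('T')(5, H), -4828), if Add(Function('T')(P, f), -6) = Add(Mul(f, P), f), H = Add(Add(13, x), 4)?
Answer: -4234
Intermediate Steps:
x = 81 (x = Pow(9, 2) = 81)
H = 98 (H = Add(Add(13, 81), 4) = Add(94, 4) = 98)
Function('T')(P, f) = Add(6, f, Mul(P, f)) (Function('T')(P, f) = Add(6, Add(Mul(f, P), f)) = Add(6, Add(Mul(P, f), f)) = Add(6, Add(f, Mul(P, f))) = Add(6, f, Mul(P, f)))
Add(Function('T')(5, H), -4828) = Add(Add(6, 98, Mul(5, 98)), -4828) = Add(Add(6, 98, 490), -4828) = Add(594, -4828) = -4234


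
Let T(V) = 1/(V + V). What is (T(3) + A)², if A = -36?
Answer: 46225/36 ≈ 1284.0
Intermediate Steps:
T(V) = 1/(2*V)
(T(3) + A)² = ((½)/3 - 36)² = ((½)*(⅓) - 36)² = (⅙ - 36)² = (-215/6)² = 46225/36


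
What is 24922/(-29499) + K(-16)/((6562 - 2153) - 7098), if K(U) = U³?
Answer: 53812646/79322811 ≈ 0.67840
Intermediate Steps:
24922/(-29499) + K(-16)/((6562 - 2153) - 7098) = 24922/(-29499) + (-16)³/((6562 - 2153) - 7098) = 24922*(-1/29499) - 4096/(4409 - 7098) = -24922/29499 - 4096/(-2689) = -24922/29499 - 4096*(-1/2689) = -24922/29499 + 4096/2689 = 53812646/79322811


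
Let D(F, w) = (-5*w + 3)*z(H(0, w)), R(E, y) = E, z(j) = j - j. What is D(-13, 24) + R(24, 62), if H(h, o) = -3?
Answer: 24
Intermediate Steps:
z(j) = 0
D(F, w) = 0 (D(F, w) = (-5*w + 3)*0 = (3 - 5*w)*0 = 0)
D(-13, 24) + R(24, 62) = 0 + 24 = 24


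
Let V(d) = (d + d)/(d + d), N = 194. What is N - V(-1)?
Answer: 193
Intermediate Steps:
V(d) = 1 (V(d) = (2*d)/((2*d)) = (2*d)*(1/(2*d)) = 1)
N - V(-1) = 194 - 1*1 = 194 - 1 = 193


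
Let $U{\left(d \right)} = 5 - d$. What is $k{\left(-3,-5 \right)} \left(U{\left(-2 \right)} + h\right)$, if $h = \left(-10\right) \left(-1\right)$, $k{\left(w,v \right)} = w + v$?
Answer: $-136$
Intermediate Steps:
$k{\left(w,v \right)} = v + w$
$h = 10$
$k{\left(-3,-5 \right)} \left(U{\left(-2 \right)} + h\right) = \left(-5 - 3\right) \left(\left(5 - -2\right) + 10\right) = - 8 \left(\left(5 + 2\right) + 10\right) = - 8 \left(7 + 10\right) = \left(-8\right) 17 = -136$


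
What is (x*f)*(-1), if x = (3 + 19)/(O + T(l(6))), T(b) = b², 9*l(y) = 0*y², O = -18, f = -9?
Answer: -11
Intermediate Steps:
l(y) = 0 (l(y) = (0*y²)/9 = (⅑)*0 = 0)
x = -11/9 (x = (3 + 19)/(-18 + 0²) = 22/(-18 + 0) = 22/(-18) = 22*(-1/18) = -11/9 ≈ -1.2222)
(x*f)*(-1) = -11/9*(-9)*(-1) = 11*(-1) = -11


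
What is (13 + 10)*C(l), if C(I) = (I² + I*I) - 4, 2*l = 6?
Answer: 322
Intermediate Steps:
l = 3 (l = (½)*6 = 3)
C(I) = -4 + 2*I² (C(I) = (I² + I²) - 4 = 2*I² - 4 = -4 + 2*I²)
(13 + 10)*C(l) = (13 + 10)*(-4 + 2*3²) = 23*(-4 + 2*9) = 23*(-4 + 18) = 23*14 = 322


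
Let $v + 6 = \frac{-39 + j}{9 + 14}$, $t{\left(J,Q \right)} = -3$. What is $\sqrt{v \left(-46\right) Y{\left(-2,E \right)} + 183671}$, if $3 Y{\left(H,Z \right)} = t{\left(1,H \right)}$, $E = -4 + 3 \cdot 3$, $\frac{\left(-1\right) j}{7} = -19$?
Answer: $\sqrt{183583} \approx 428.47$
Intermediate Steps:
$j = 133$ ($j = \left(-7\right) \left(-19\right) = 133$)
$E = 5$ ($E = -4 + 9 = 5$)
$v = - \frac{44}{23}$ ($v = -6 + \frac{-39 + 133}{9 + 14} = -6 + \frac{94}{23} = - \frac{44}{23} \approx -1.913$)
$Y{\left(H,Z \right)} = -1$ ($Y{\left(H,Z \right)} = \frac{1}{3} \left(-3\right) = -1$)
$\sqrt{v \left(-46\right) Y{\left(-2,E \right)} + 183671} = \sqrt{\left(- \frac{44}{23}\right) \left(-46\right) \left(-1\right) + 183671} = \sqrt{88 \left(-1\right) + 183671} = \sqrt{-88 + 183671} = \sqrt{183583}$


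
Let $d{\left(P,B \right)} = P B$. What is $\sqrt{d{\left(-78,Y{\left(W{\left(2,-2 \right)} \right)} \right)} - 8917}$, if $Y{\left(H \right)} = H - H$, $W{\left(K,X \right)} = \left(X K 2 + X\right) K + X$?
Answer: $i \sqrt{8917} \approx 94.43 i$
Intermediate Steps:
$W{\left(K,X \right)} = X + K \left(X + 2 K X\right)$ ($W{\left(K,X \right)} = \left(X 2 K + X\right) K + X = \left(2 K X + X\right) K + X = \left(X + 2 K X\right) K + X = K \left(X + 2 K X\right) + X = X + K \left(X + 2 K X\right)$)
$Y{\left(H \right)} = 0$
$d{\left(P,B \right)} = B P$
$\sqrt{d{\left(-78,Y{\left(W{\left(2,-2 \right)} \right)} \right)} - 8917} = \sqrt{0 \left(-78\right) - 8917} = \sqrt{0 - 8917} = \sqrt{-8917} = i \sqrt{8917}$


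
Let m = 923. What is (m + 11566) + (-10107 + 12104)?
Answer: 14486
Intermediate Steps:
(m + 11566) + (-10107 + 12104) = (923 + 11566) + (-10107 + 12104) = 12489 + 1997 = 14486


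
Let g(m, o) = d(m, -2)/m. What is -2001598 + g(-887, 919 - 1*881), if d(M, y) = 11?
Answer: -1775417437/887 ≈ -2.0016e+6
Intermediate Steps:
g(m, o) = 11/m
-2001598 + g(-887, 919 - 1*881) = -2001598 + 11/(-887) = -2001598 + 11*(-1/887) = -2001598 - 11/887 = -1775417437/887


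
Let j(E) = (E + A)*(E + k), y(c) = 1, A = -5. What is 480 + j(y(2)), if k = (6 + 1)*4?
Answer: 364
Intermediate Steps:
k = 28 (k = 7*4 = 28)
j(E) = (-5 + E)*(28 + E) (j(E) = (E - 5)*(E + 28) = (-5 + E)*(28 + E))
480 + j(y(2)) = 480 + (-140 + 1² + 23*1) = 480 + (-140 + 1 + 23) = 480 - 116 = 364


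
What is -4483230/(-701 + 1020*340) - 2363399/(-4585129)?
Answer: -19738217856169/1586908561771 ≈ -12.438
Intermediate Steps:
-4483230/(-701 + 1020*340) - 2363399/(-4585129) = -4483230/(-701 + 346800) - 2363399*(-1/4585129) = -4483230/346099 + 2363399/4585129 = -19738217856169/1586908561771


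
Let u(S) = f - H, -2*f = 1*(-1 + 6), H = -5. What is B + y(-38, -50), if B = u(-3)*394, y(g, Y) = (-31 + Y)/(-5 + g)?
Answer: 42436/43 ≈ 986.88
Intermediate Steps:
y(g, Y) = (-31 + Y)/(-5 + g)
f = -5/2 (f = -(-1 + 6)/2 = -5/2 ≈ -2.5000)
u(S) = 5/2 (u(S) = -5/2 - 1*(-5) = -5/2 + 5 = 5/2)
B = 985 (B = (5/2)*394 = 985)
B + y(-38, -50) = 985 + (-31 - 50)/(-5 - 38) = 985 - 81/(-43) = 985 - 1/43*(-81) = 985 + 81/43 = 42436/43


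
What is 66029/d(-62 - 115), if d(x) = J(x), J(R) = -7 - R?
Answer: 66029/170 ≈ 388.41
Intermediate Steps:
d(x) = -7 - x
66029/d(-62 - 115) = 66029/(-7 - (-62 - 115)) = 66029/(-7 - 1*(-177)) = 66029/(-7 + 177) = 66029/170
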